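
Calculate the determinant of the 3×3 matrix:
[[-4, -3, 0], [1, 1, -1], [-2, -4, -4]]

Expansion along first row:
det = -4·det([[1,-1],[-4,-4]]) - -3·det([[1,-1],[-2,-4]]) + 0·det([[1,1],[-2,-4]])
    = -4·(1·-4 - -1·-4) - -3·(1·-4 - -1·-2) + 0·(1·-4 - 1·-2)
    = -4·-8 - -3·-6 + 0·-2
    = 32 + -18 + 0 = 14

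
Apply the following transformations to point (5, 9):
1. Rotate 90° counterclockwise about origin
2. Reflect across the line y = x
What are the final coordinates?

Step 1: Rotate 90° → (-9, 5)
Step 2: Reflect across line y = x → (5, -9)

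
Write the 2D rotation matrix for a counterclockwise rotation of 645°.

Rotation matrix formula: [[cos θ, -sin θ], [sin θ, cos θ]]
For θ = 645°:
cos(645°) = 0.2588
sin(645°) = -0.9659
Result: [[0.2588, 0.9659], [-0.9659, 0.2588]]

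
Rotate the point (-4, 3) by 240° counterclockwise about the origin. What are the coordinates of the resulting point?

Rotation matrix for 240°: [[cos 240°, -sin 240°], [sin 240°, cos 240°]] ≈ [[-0.500000, 0.866025], [-0.866025, -0.500000]]
[[-0.500000, 0.866025], [-0.866025, -0.500000]] × [-4, 3]ᵀ ≈ [4.5981, 1.9641]ᵀ
Result: (4.5981, 1.9641)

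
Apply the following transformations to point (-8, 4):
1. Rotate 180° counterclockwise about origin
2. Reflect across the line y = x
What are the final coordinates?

Step 1: Rotate 180° → (8, -4)
Step 2: Reflect across line y = x → (-4, 8)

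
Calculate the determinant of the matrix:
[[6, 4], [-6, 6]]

For a 2×2 matrix [[a, b], [c, d]], det = ad - bc
det = (6)(6) - (4)(-6) = 36 - -24 = 60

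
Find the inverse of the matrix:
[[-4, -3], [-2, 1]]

For [[a,b],[c,d]], inverse = (1/det)·[[d,-b],[-c,a]]
det = (-4)(1) - (-3)(-2) = -4 - 6 = -10
Inverse = (1/-10)·[[1, 3], [2, -4]]
= [[-1/10, -3/10], [-1/5, 2/5]]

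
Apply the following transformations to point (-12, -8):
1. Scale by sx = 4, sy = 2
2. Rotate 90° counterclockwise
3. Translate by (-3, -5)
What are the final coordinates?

Step 1: Scale → (-48, -16)
Step 2: Rotate 90° → (16, -48)
Step 3: Translate → (13, -53)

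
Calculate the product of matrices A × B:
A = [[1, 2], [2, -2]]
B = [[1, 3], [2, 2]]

Matrix multiplication:
C[0][0] = 1×1 + 2×2 = 5
C[0][1] = 1×3 + 2×2 = 7
C[1][0] = 2×1 + -2×2 = -2
C[1][1] = 2×3 + -2×2 = 2
Result: [[5, 7], [-2, 2]]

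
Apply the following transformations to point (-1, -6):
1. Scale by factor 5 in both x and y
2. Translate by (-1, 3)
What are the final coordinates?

Step 1: Scale (-1, -6) by 5 → (-5, -30)
Step 2: Translate by (-1, 3) → (-6, -27)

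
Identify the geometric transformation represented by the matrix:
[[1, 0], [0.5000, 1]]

This matrix represents: vertical shear with factor 0.5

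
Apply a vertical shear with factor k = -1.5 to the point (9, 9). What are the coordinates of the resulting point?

Shear matrix for vertical shear with factor k = -1.5:
[[1, 0], [-1.50, 1]]
Result: (9, 9) → (9, -4.5)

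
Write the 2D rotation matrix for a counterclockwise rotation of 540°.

Rotation matrix formula: [[cos θ, -sin θ], [sin θ, cos θ]]
For θ = 540°:
cos(540°) = -1
sin(540°) = 0
Result: [[-1, 0], [0, -1]]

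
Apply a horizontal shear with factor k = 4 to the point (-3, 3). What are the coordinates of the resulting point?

Shear matrix for horizontal shear with factor k = 4:
[[1, 4], [0, 1]]
Result: (-3, 3) → (9, 3)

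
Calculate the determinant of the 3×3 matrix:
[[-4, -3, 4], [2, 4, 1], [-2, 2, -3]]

Expansion along first row:
det = -4·det([[4,1],[2,-3]]) - -3·det([[2,1],[-2,-3]]) + 4·det([[2,4],[-2,2]])
    = -4·(4·-3 - 1·2) - -3·(2·-3 - 1·-2) + 4·(2·2 - 4·-2)
    = -4·-14 - -3·-4 + 4·12
    = 56 + -12 + 48 = 92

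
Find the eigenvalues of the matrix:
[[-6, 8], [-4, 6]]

Characteristic equation: det(A - λI) = 0
λ² - (trace)λ + (det) = 0
trace = -6 + 6 = 0, det = (-6)(6) - (8)(-4) = -4
λ² - (0)λ + (-4) = 0
λ = (0 ± √((0)² - 4·(-4))) / 2 = (0 ± √16) / 2
Solving: λ = -2, 2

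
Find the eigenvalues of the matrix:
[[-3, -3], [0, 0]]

Characteristic equation: det(A - λI) = 0
λ² - (trace)λ + (det) = 0
trace = -3 + 0 = -3, det = (-3)(0) - (-3)(0) = 0
λ² - (-3)λ + (0) = 0
λ = (-3 ± √((-3)² - 4·(0))) / 2 = (-3 ± √9) / 2
Solving: λ = -3, 0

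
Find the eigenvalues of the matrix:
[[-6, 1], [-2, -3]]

Characteristic equation: det(A - λI) = 0
λ² - (trace)λ + (det) = 0
trace = -6 + -3 = -9, det = (-6)(-3) - (1)(-2) = 20
λ² - (-9)λ + (20) = 0
λ = (-9 ± √((-9)² - 4·(20))) / 2 = (-9 ± √1) / 2
Solving: λ = -5, -4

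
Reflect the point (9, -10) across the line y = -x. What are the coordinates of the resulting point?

Reflection across line y = -x: (9, -10) → (10, -9)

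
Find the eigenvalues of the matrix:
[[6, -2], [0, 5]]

Characteristic equation: det(A - λI) = 0
λ² - (trace)λ + (det) = 0
trace = 6 + 5 = 11, det = (6)(5) - (-2)(0) = 30
λ² - (11)λ + (30) = 0
λ = (11 ± √((11)² - 4·(30))) / 2 = (11 ± √1) / 2
Solving: λ = 5, 6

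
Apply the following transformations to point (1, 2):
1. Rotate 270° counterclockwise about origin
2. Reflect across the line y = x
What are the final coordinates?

Step 1: Rotate 270° → (2, -1)
Step 2: Reflect across line y = x → (-1, 2)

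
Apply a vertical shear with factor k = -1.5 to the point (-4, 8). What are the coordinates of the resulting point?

Shear matrix for vertical shear with factor k = -1.5:
[[1, 0], [-1.50, 1]]
Result: (-4, 8) → (-4, 14)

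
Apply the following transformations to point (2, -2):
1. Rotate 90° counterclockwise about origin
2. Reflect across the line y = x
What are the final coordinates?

Step 1: Rotate 90° → (2, 2)
Step 2: Reflect across line y = x → (2, 2)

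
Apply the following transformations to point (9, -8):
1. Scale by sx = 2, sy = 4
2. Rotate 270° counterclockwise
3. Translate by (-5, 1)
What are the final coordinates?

Step 1: Scale → (18, -32)
Step 2: Rotate 270° → (-32, -18)
Step 3: Translate → (-37, -17)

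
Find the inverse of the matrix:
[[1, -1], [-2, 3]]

For [[a,b],[c,d]], inverse = (1/det)·[[d,-b],[-c,a]]
det = (1)(3) - (-1)(-2) = 3 - 2 = 1
Inverse = [[3, 1], [2, 1]]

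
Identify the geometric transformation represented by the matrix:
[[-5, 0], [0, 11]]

This matrix represents: non-uniform scaling by sx = -5, sy = 11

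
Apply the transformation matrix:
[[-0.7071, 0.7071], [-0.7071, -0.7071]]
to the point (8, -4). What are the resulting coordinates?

Matrix multiplication:
[[-0.7071, 0.7071], [-0.7071, -0.7071]] × [8, -4]ᵀ
= [(-0.7071)(8) + (0.7071)(-4), (-0.7071)(8) + (-0.7071)(-4)]ᵀ
= [-8.4852, -2.8284]ᵀ
Result: (-8.4852, -2.8284)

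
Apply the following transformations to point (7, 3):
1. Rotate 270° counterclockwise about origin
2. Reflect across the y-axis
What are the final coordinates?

Step 1: Rotate 270° → (3, -7)
Step 2: Reflect across y-axis → (-3, -7)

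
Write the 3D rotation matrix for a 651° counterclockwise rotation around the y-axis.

Rotation matrix for counterclockwise 651° around y-axis:
cos(651°) = 0.3584, sin(651°) = -0.9336
Result: [[0.3584, 0, -0.9336], [0, 1, 0], [0.9336, 0, 0.3584]]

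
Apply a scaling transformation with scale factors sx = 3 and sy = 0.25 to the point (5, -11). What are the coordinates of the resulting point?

Scaling matrix:
[[3, 0], [0, 0.25]]
Result: (5 × 3, -11 × 0.25) = (15, -2.75)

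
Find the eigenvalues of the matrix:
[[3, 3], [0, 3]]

Characteristic equation: det(A - λI) = 0
λ² - (trace)λ + (det) = 0
trace = 3 + 3 = 6, det = (3)(3) - (3)(0) = 9
λ² - (6)λ + (9) = 0
λ = (6 ± √((6)² - 4·(9))) / 2 = (6 ± √0) / 2
Solving: λ = 3, 3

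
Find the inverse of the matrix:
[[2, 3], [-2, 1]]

For [[a,b],[c,d]], inverse = (1/det)·[[d,-b],[-c,a]]
det = (2)(1) - (3)(-2) = 2 - -6 = 8
Inverse = (1/8)·[[1, -3], [2, 2]]
= [[1/8, -3/8], [1/4, 1/4]]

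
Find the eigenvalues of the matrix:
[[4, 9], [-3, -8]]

Characteristic equation: det(A - λI) = 0
λ² - (trace)λ + (det) = 0
trace = 4 + -8 = -4, det = (4)(-8) - (9)(-3) = -5
λ² - (-4)λ + (-5) = 0
λ = (-4 ± √((-4)² - 4·(-5))) / 2 = (-4 ± √36) / 2
Solving: λ = -5, 1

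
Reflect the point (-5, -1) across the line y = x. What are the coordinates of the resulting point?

Reflection across line y = x: (-5, -1) → (-1, -5)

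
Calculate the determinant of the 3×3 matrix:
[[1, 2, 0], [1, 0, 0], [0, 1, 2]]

Expansion along first row:
det = 1·det([[0,0],[1,2]]) - 2·det([[1,0],[0,2]]) + 0·det([[1,0],[0,1]])
    = 1·(0·2 - 0·1) - 2·(1·2 - 0·0) + 0·(1·1 - 0·0)
    = 1·0 - 2·2 + 0·1
    = 0 + -4 + 0 = -4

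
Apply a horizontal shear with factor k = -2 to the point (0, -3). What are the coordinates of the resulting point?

Shear matrix for horizontal shear with factor k = -2:
[[1, -2], [0, 1]]
Result: (0, -3) → (6, -3)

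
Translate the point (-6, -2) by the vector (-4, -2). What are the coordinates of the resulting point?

Translation by (-4, -2) (homogeneous matrix [[1, 0, -4], [0, 1, -2], [0, 0, 1]]):
x' = -6 + -4 = -10
y' = -2 + -2 = -4
Result: (-10, -4)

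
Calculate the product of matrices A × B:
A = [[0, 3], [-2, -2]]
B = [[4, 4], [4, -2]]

Matrix multiplication:
C[0][0] = 0×4 + 3×4 = 12
C[0][1] = 0×4 + 3×-2 = -6
C[1][0] = -2×4 + -2×4 = -16
C[1][1] = -2×4 + -2×-2 = -4
Result: [[12, -6], [-16, -4]]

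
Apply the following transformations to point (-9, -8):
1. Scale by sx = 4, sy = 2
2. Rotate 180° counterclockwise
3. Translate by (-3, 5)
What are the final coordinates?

Step 1: Scale → (-36, -16)
Step 2: Rotate 180° → (36, 16)
Step 3: Translate → (33, 21)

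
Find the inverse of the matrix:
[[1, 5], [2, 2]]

For [[a,b],[c,d]], inverse = (1/det)·[[d,-b],[-c,a]]
det = (1)(2) - (5)(2) = 2 - 10 = -8
Inverse = (1/-8)·[[2, -5], [-2, 1]]
= [[-1/4, 5/8], [1/4, -1/8]]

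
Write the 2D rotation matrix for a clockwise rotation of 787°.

Rotation matrix formula: [[cos θ, -sin θ], [sin θ, cos θ]]
A clockwise rotation by 787° is equivalent to a counterclockwise rotation by -787°.
For θ = -787°:
cos(-787°) = 0.3907
sin(-787°) = -0.9205
Result: [[0.3907, 0.9205], [-0.9205, 0.3907]]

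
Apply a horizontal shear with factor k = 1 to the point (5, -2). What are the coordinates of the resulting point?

Shear matrix for horizontal shear with factor k = 1:
[[1, 1], [0, 1]]
Result: (5, -2) → (3, -2)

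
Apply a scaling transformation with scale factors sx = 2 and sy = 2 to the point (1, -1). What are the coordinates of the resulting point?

Scaling matrix:
[[2, 0], [0, 2]]
Result: (1 × 2, -1 × 2) = (2, -2)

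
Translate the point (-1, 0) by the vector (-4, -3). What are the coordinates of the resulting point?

Translation by (-4, -3) (homogeneous matrix [[1, 0, -4], [0, 1, -3], [0, 0, 1]]):
x' = -1 + -4 = -5
y' = 0 + -3 = -3
Result: (-5, -3)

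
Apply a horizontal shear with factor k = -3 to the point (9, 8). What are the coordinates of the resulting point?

Shear matrix for horizontal shear with factor k = -3:
[[1, -3], [0, 1]]
Result: (9, 8) → (-15, 8)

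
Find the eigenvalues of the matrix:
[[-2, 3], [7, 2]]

Characteristic equation: det(A - λI) = 0
λ² - (trace)λ + (det) = 0
trace = -2 + 2 = 0, det = (-2)(2) - (3)(7) = -25
λ² - (0)λ + (-25) = 0
λ = (0 ± √((0)² - 4·(-25))) / 2 = (0 ± √100) / 2
Solving: λ = -5, 5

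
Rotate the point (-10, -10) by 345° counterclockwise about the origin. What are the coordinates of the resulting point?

Rotation matrix for 345°: [[cos 345°, -sin 345°], [sin 345°, cos 345°]] ≈ [[0.965926, 0.258819], [-0.258819, 0.965926]]
[[0.965926, 0.258819], [-0.258819, 0.965926]] × [-10, -10]ᵀ ≈ [-12.2474, -7.0711]ᵀ
Result: (-12.2474, -7.0711)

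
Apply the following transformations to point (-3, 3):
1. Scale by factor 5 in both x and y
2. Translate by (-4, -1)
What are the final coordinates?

Step 1: Scale (-3, 3) by 5 → (-15, 15)
Step 2: Translate by (-4, -1) → (-19, 14)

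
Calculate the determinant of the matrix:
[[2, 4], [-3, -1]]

For a 2×2 matrix [[a, b], [c, d]], det = ad - bc
det = (2)(-1) - (4)(-3) = -2 - -12 = 10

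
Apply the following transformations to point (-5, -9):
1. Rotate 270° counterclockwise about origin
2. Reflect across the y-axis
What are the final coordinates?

Step 1: Rotate 270° → (-9, 5)
Step 2: Reflect across y-axis → (9, 5)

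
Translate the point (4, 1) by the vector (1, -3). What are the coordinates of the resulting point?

Translation by (1, -3) (homogeneous matrix [[1, 0, 1], [0, 1, -3], [0, 0, 1]]):
x' = 4 + 1 = 5
y' = 1 + -3 = -2
Result: (5, -2)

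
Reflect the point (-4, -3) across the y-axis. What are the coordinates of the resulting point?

Reflection across y-axis: (-4, -3) → (4, -3)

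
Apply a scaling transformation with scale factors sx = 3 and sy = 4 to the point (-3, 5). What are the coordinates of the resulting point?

Scaling matrix:
[[3, 0], [0, 4]]
Result: (-3 × 3, 5 × 4) = (-9, 20)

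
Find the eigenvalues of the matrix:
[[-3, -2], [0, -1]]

Characteristic equation: det(A - λI) = 0
λ² - (trace)λ + (det) = 0
trace = -3 + -1 = -4, det = (-3)(-1) - (-2)(0) = 3
λ² - (-4)λ + (3) = 0
λ = (-4 ± √((-4)² - 4·(3))) / 2 = (-4 ± √4) / 2
Solving: λ = -3, -1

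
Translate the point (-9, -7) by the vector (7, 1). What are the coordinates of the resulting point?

Translation by (7, 1) (homogeneous matrix [[1, 0, 7], [0, 1, 1], [0, 0, 1]]):
x' = -9 + 7 = -2
y' = -7 + 1 = -6
Result: (-2, -6)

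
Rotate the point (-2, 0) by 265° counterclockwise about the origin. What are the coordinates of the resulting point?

Rotation matrix for 265°: [[cos 265°, -sin 265°], [sin 265°, cos 265°]] ≈ [[-0.087156, 0.996195], [-0.996195, -0.087156]]
[[-0.087156, 0.996195], [-0.996195, -0.087156]] × [-2, 0]ᵀ ≈ [0.1743, 1.9924]ᵀ
Result: (0.1743, 1.9924)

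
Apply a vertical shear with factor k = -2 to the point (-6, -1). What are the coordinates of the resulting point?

Shear matrix for vertical shear with factor k = -2:
[[1, 0], [-2, 1]]
Result: (-6, -1) → (-6, 11)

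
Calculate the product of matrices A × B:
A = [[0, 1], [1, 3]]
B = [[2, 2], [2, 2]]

Matrix multiplication:
C[0][0] = 0×2 + 1×2 = 2
C[0][1] = 0×2 + 1×2 = 2
C[1][0] = 1×2 + 3×2 = 8
C[1][1] = 1×2 + 3×2 = 8
Result: [[2, 2], [8, 8]]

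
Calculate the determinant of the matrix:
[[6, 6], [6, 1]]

For a 2×2 matrix [[a, b], [c, d]], det = ad - bc
det = (6)(1) - (6)(6) = 6 - 36 = -30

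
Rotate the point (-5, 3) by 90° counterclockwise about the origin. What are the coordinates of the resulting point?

Rotation matrix for 90°: [[cos 90°, -sin 90°], [sin 90°, cos 90°]] = [[0, -1], [1, 0]]
[[0, -1], [1, 0]] × [-5, 3]ᵀ = [-3, -5]ᵀ
Result: (-3, -5)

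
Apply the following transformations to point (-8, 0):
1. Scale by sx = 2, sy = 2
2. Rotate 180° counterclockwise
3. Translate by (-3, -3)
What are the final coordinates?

Step 1: Scale → (-16, 0)
Step 2: Rotate 180° → (16, 0)
Step 3: Translate → (13, -3)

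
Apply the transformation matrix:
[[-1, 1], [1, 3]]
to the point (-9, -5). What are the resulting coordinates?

Matrix multiplication:
[[-1, 1], [1, 3]] × [-9, -5]ᵀ
= [(-1)(-9) + (1)(-5), (1)(-9) + (3)(-5)]ᵀ
= [4, -24]ᵀ
Result: (4, -24)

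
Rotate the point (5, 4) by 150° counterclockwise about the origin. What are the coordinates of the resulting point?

Rotation matrix for 150°: [[cos 150°, -sin 150°], [sin 150°, cos 150°]] ≈ [[-0.866025, -0.500000], [0.500000, -0.866025]]
[[-0.866025, -0.500000], [0.500000, -0.866025]] × [5, 4]ᵀ ≈ [-6.3301, -0.9641]ᵀ
Result: (-6.3301, -0.9641)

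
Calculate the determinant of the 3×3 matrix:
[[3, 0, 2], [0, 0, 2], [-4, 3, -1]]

Expansion along first row:
det = 3·det([[0,2],[3,-1]]) - 0·det([[0,2],[-4,-1]]) + 2·det([[0,0],[-4,3]])
    = 3·(0·-1 - 2·3) - 0·(0·-1 - 2·-4) + 2·(0·3 - 0·-4)
    = 3·-6 - 0·8 + 2·0
    = -18 + 0 + 0 = -18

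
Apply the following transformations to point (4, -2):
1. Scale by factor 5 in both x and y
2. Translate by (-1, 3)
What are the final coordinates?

Step 1: Scale (4, -2) by 5 → (20, -10)
Step 2: Translate by (-1, 3) → (19, -7)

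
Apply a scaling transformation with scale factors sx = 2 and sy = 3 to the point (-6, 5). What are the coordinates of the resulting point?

Scaling matrix:
[[2, 0], [0, 3]]
Result: (-6 × 2, 5 × 3) = (-12, 15)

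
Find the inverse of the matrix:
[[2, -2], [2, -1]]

For [[a,b],[c,d]], inverse = (1/det)·[[d,-b],[-c,a]]
det = (2)(-1) - (-2)(2) = -2 - -4 = 2
Inverse = (1/2)·[[-1, 2], [-2, 2]]
= [[-1/2, 1], [-1, 1]]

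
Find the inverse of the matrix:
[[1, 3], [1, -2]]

For [[a,b],[c,d]], inverse = (1/det)·[[d,-b],[-c,a]]
det = (1)(-2) - (3)(1) = -2 - 3 = -5
Inverse = (1/-5)·[[-2, -3], [-1, 1]]
= [[2/5, 3/5], [1/5, -1/5]]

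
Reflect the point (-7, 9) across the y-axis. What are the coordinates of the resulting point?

Reflection across y-axis: (-7, 9) → (7, 9)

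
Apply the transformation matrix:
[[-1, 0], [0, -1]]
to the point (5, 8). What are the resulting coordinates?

Matrix multiplication:
[[-1, 0], [0, -1]] × [5, 8]ᵀ
= [(-1)(5) + (0)(8), (0)(5) + (-1)(8)]ᵀ
= [-5, -8]ᵀ
Result: (-5, -8)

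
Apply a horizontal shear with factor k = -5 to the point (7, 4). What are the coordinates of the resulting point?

Shear matrix for horizontal shear with factor k = -5:
[[1, -5], [0, 1]]
Result: (7, 4) → (-13, 4)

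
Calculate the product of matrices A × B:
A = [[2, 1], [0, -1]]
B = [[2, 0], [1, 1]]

Matrix multiplication:
C[0][0] = 2×2 + 1×1 = 5
C[0][1] = 2×0 + 1×1 = 1
C[1][0] = 0×2 + -1×1 = -1
C[1][1] = 0×0 + -1×1 = -1
Result: [[5, 1], [-1, -1]]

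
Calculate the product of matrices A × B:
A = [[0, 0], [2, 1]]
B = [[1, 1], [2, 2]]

Matrix multiplication:
C[0][0] = 0×1 + 0×2 = 0
C[0][1] = 0×1 + 0×2 = 0
C[1][0] = 2×1 + 1×2 = 4
C[1][1] = 2×1 + 1×2 = 4
Result: [[0, 0], [4, 4]]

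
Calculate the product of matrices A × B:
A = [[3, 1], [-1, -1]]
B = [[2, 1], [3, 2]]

Matrix multiplication:
C[0][0] = 3×2 + 1×3 = 9
C[0][1] = 3×1 + 1×2 = 5
C[1][0] = -1×2 + -1×3 = -5
C[1][1] = -1×1 + -1×2 = -3
Result: [[9, 5], [-5, -3]]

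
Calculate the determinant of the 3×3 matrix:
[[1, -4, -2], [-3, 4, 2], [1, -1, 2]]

Expansion along first row:
det = 1·det([[4,2],[-1,2]]) - -4·det([[-3,2],[1,2]]) + -2·det([[-3,4],[1,-1]])
    = 1·(4·2 - 2·-1) - -4·(-3·2 - 2·1) + -2·(-3·-1 - 4·1)
    = 1·10 - -4·-8 + -2·-1
    = 10 + -32 + 2 = -20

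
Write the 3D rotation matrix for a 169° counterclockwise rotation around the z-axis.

Rotation matrix for counterclockwise 169° around z-axis:
cos(169°) = -0.9816, sin(169°) = 0.1908
Result: [[-0.9816, -0.1908, 0], [0.1908, -0.9816, 0], [0, 0, 1]]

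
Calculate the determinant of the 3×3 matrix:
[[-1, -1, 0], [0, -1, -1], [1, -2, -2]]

Expansion along first row:
det = -1·det([[-1,-1],[-2,-2]]) - -1·det([[0,-1],[1,-2]]) + 0·det([[0,-1],[1,-2]])
    = -1·(-1·-2 - -1·-2) - -1·(0·-2 - -1·1) + 0·(0·-2 - -1·1)
    = -1·0 - -1·1 + 0·1
    = 0 + 1 + 0 = 1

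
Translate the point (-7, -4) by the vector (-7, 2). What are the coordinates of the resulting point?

Translation by (-7, 2) (homogeneous matrix [[1, 0, -7], [0, 1, 2], [0, 0, 1]]):
x' = -7 + -7 = -14
y' = -4 + 2 = -2
Result: (-14, -2)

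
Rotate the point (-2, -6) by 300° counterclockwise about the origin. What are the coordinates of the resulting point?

Rotation matrix for 300°: [[cos 300°, -sin 300°], [sin 300°, cos 300°]] ≈ [[0.500000, 0.866025], [-0.866025, 0.500000]]
[[0.500000, 0.866025], [-0.866025, 0.500000]] × [-2, -6]ᵀ ≈ [-6.1962, -1.2679]ᵀ
Result: (-6.1962, -1.2679)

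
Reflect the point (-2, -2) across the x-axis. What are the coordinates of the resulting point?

Reflection across x-axis: (-2, -2) → (-2, 2)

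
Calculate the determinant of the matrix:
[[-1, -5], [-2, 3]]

For a 2×2 matrix [[a, b], [c, d]], det = ad - bc
det = (-1)(3) - (-5)(-2) = -3 - 10 = -13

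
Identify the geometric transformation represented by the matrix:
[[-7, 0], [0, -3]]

This matrix represents: non-uniform scaling by sx = -7, sy = -3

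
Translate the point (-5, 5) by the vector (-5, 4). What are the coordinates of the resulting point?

Translation by (-5, 4) (homogeneous matrix [[1, 0, -5], [0, 1, 4], [0, 0, 1]]):
x' = -5 + -5 = -10
y' = 5 + 4 = 9
Result: (-10, 9)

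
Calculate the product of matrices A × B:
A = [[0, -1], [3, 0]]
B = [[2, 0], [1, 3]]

Matrix multiplication:
C[0][0] = 0×2 + -1×1 = -1
C[0][1] = 0×0 + -1×3 = -3
C[1][0] = 3×2 + 0×1 = 6
C[1][1] = 3×0 + 0×3 = 0
Result: [[-1, -3], [6, 0]]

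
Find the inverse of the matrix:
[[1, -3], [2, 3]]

For [[a,b],[c,d]], inverse = (1/det)·[[d,-b],[-c,a]]
det = (1)(3) - (-3)(2) = 3 - -6 = 9
Inverse = (1/9)·[[3, 3], [-2, 1]]
= [[1/3, 1/3], [-2/9, 1/9]]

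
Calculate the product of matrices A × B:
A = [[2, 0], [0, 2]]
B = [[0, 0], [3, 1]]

Matrix multiplication:
C[0][0] = 2×0 + 0×3 = 0
C[0][1] = 2×0 + 0×1 = 0
C[1][0] = 0×0 + 2×3 = 6
C[1][1] = 0×0 + 2×1 = 2
Result: [[0, 0], [6, 2]]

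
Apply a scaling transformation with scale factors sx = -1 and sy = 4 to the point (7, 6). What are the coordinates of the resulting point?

Scaling matrix:
[[-1, 0], [0, 4]]
Result: (7 × -1, 6 × 4) = (-7, 24)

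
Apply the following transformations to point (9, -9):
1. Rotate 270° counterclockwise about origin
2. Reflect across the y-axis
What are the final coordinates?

Step 1: Rotate 270° → (-9, -9)
Step 2: Reflect across y-axis → (9, -9)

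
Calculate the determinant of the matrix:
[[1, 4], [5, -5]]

For a 2×2 matrix [[a, b], [c, d]], det = ad - bc
det = (1)(-5) - (4)(5) = -5 - 20 = -25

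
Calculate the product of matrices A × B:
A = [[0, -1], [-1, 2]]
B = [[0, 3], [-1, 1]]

Matrix multiplication:
C[0][0] = 0×0 + -1×-1 = 1
C[0][1] = 0×3 + -1×1 = -1
C[1][0] = -1×0 + 2×-1 = -2
C[1][1] = -1×3 + 2×1 = -1
Result: [[1, -1], [-2, -1]]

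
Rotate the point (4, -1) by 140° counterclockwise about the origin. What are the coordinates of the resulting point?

Rotation matrix for 140°: [[cos 140°, -sin 140°], [sin 140°, cos 140°]] ≈ [[-0.766044, -0.642788], [0.642788, -0.766044]]
[[-0.766044, -0.642788], [0.642788, -0.766044]] × [4, -1]ᵀ ≈ [-2.4214, 3.3372]ᵀ
Result: (-2.4214, 3.3372)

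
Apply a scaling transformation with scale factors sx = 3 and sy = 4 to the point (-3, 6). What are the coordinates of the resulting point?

Scaling matrix:
[[3, 0], [0, 4]]
Result: (-3 × 3, 6 × 4) = (-9, 24)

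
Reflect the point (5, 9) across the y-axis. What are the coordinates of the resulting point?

Reflection across y-axis: (5, 9) → (-5, 9)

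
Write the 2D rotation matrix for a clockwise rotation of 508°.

Rotation matrix formula: [[cos θ, -sin θ], [sin θ, cos θ]]
A clockwise rotation by 508° is equivalent to a counterclockwise rotation by -508°.
For θ = -508°:
cos(-508°) = -0.8480
sin(-508°) = -0.5299
Result: [[-0.8480, 0.5299], [-0.5299, -0.8480]]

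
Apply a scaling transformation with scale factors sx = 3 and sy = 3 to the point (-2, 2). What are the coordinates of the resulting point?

Scaling matrix:
[[3, 0], [0, 3]]
Result: (-2 × 3, 2 × 3) = (-6, 6)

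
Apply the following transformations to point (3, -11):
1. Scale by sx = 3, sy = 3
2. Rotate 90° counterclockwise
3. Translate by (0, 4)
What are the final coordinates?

Step 1: Scale → (9, -33)
Step 2: Rotate 90° → (33, 9)
Step 3: Translate → (33, 13)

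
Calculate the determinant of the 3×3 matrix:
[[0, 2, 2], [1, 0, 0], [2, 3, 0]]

Expansion along first row:
det = 0·det([[0,0],[3,0]]) - 2·det([[1,0],[2,0]]) + 2·det([[1,0],[2,3]])
    = 0·(0·0 - 0·3) - 2·(1·0 - 0·2) + 2·(1·3 - 0·2)
    = 0·0 - 2·0 + 2·3
    = 0 + 0 + 6 = 6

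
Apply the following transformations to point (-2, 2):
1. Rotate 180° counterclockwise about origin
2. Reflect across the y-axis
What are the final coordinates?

Step 1: Rotate 180° → (2, -2)
Step 2: Reflect across y-axis → (-2, -2)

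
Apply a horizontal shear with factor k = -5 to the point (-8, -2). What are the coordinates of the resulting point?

Shear matrix for horizontal shear with factor k = -5:
[[1, -5], [0, 1]]
Result: (-8, -2) → (2, -2)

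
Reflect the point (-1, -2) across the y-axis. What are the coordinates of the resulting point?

Reflection across y-axis: (-1, -2) → (1, -2)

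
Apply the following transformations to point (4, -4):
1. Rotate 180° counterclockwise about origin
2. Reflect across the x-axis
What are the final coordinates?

Step 1: Rotate 180° → (-4, 4)
Step 2: Reflect across x-axis → (-4, -4)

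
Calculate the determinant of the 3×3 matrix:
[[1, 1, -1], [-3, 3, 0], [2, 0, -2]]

Expansion along first row:
det = 1·det([[3,0],[0,-2]]) - 1·det([[-3,0],[2,-2]]) + -1·det([[-3,3],[2,0]])
    = 1·(3·-2 - 0·0) - 1·(-3·-2 - 0·2) + -1·(-3·0 - 3·2)
    = 1·-6 - 1·6 + -1·-6
    = -6 + -6 + 6 = -6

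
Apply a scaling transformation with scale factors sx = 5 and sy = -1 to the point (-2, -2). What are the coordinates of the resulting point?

Scaling matrix:
[[5, 0], [0, -1]]
Result: (-2 × 5, -2 × -1) = (-10, 2)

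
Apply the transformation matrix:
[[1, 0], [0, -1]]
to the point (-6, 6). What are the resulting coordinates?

Matrix multiplication:
[[1, 0], [0, -1]] × [-6, 6]ᵀ
= [(1)(-6) + (0)(6), (0)(-6) + (-1)(6)]ᵀ
= [-6, -6]ᵀ
Result: (-6, -6)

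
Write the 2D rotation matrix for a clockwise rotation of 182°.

Rotation matrix formula: [[cos θ, -sin θ], [sin θ, cos θ]]
A clockwise rotation by 182° is equivalent to a counterclockwise rotation by -182°.
For θ = -182°:
cos(-182°) = -0.9994
sin(-182°) = 0.0349
Result: [[-0.9994, -0.0349], [0.0349, -0.9994]]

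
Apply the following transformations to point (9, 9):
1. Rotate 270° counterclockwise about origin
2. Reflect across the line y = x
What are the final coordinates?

Step 1: Rotate 270° → (9, -9)
Step 2: Reflect across line y = x → (-9, 9)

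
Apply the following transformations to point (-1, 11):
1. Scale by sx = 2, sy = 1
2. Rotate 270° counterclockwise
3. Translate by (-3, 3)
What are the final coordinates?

Step 1: Scale → (-2, 11)
Step 2: Rotate 270° → (11, 2)
Step 3: Translate → (8, 5)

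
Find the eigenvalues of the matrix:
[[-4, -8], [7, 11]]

Characteristic equation: det(A - λI) = 0
λ² - (trace)λ + (det) = 0
trace = -4 + 11 = 7, det = (-4)(11) - (-8)(7) = 12
λ² - (7)λ + (12) = 0
λ = (7 ± √((7)² - 4·(12))) / 2 = (7 ± √1) / 2
Solving: λ = 3, 4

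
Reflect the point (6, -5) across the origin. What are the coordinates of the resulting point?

Reflection across origin: (6, -5) → (-6, 5)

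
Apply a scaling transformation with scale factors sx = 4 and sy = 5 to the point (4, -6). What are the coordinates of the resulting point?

Scaling matrix:
[[4, 0], [0, 5]]
Result: (4 × 4, -6 × 5) = (16, -30)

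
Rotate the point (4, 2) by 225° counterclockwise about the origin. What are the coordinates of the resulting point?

Rotation matrix for 225°: [[cos 225°, -sin 225°], [sin 225°, cos 225°]] ≈ [[-0.707107, 0.707107], [-0.707107, -0.707107]]
[[-0.707107, 0.707107], [-0.707107, -0.707107]] × [4, 2]ᵀ ≈ [-1.4142, -4.2426]ᵀ
Result: (-1.4142, -4.2426)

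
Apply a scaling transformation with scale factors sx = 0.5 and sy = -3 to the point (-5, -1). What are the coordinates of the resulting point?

Scaling matrix:
[[0.50, 0], [0, -3]]
Result: (-5 × 0.5, -1 × -3) = (-2.5, 3)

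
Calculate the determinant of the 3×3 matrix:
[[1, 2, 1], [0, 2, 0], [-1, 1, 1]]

Expansion along first row:
det = 1·det([[2,0],[1,1]]) - 2·det([[0,0],[-1,1]]) + 1·det([[0,2],[-1,1]])
    = 1·(2·1 - 0·1) - 2·(0·1 - 0·-1) + 1·(0·1 - 2·-1)
    = 1·2 - 2·0 + 1·2
    = 2 + 0 + 2 = 4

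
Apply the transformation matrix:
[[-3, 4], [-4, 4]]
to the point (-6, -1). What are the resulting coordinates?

Matrix multiplication:
[[-3, 4], [-4, 4]] × [-6, -1]ᵀ
= [(-3)(-6) + (4)(-1), (-4)(-6) + (4)(-1)]ᵀ
= [14, 20]ᵀ
Result: (14, 20)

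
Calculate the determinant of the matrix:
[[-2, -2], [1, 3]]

For a 2×2 matrix [[a, b], [c, d]], det = ad - bc
det = (-2)(3) - (-2)(1) = -6 - -2 = -4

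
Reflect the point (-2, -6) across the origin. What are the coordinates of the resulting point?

Reflection across origin: (-2, -6) → (2, 6)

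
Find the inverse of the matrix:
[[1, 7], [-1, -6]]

For [[a,b],[c,d]], inverse = (1/det)·[[d,-b],[-c,a]]
det = (1)(-6) - (7)(-1) = -6 - -7 = 1
Inverse = [[-6, -7], [1, 1]]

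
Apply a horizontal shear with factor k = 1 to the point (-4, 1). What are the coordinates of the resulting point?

Shear matrix for horizontal shear with factor k = 1:
[[1, 1], [0, 1]]
Result: (-4, 1) → (-3, 1)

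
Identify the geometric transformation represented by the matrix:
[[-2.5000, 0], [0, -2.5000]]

This matrix represents: uniform scaling by factor -2.5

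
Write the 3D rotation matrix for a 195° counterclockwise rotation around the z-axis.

Rotation matrix for counterclockwise 195° around z-axis:
cos(195°) = -0.9659, sin(195°) = -0.2588
Result: [[-0.9659, 0.2588, 0], [-0.2588, -0.9659, 0], [0, 0, 1]]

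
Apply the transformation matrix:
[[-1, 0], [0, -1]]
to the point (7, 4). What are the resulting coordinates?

Matrix multiplication:
[[-1, 0], [0, -1]] × [7, 4]ᵀ
= [(-1)(7) + (0)(4), (0)(7) + (-1)(4)]ᵀ
= [-7, -4]ᵀ
Result: (-7, -4)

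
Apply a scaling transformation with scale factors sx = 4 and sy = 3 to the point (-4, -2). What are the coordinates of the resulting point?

Scaling matrix:
[[4, 0], [0, 3]]
Result: (-4 × 4, -2 × 3) = (-16, -6)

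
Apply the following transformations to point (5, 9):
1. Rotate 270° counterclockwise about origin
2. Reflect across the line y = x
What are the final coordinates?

Step 1: Rotate 270° → (9, -5)
Step 2: Reflect across line y = x → (-5, 9)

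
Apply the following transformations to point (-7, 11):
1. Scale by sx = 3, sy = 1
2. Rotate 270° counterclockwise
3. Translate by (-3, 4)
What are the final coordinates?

Step 1: Scale → (-21, 11)
Step 2: Rotate 270° → (11, 21)
Step 3: Translate → (8, 25)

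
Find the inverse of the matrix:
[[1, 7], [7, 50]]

For [[a,b],[c,d]], inverse = (1/det)·[[d,-b],[-c,a]]
det = (1)(50) - (7)(7) = 50 - 49 = 1
Inverse = [[50, -7], [-7, 1]]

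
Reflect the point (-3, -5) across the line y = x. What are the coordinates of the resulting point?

Reflection across line y = x: (-3, -5) → (-5, -3)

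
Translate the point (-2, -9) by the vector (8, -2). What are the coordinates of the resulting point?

Translation by (8, -2) (homogeneous matrix [[1, 0, 8], [0, 1, -2], [0, 0, 1]]):
x' = -2 + 8 = 6
y' = -9 + -2 = -11
Result: (6, -11)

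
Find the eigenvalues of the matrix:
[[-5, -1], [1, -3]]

Characteristic equation: det(A - λI) = 0
λ² - (trace)λ + (det) = 0
trace = -5 + -3 = -8, det = (-5)(-3) - (-1)(1) = 16
λ² - (-8)λ + (16) = 0
λ = (-8 ± √((-8)² - 4·(16))) / 2 = (-8 ± √0) / 2
Solving: λ = -4, -4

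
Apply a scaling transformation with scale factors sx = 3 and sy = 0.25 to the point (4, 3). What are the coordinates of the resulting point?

Scaling matrix:
[[3, 0], [0, 0.25]]
Result: (4 × 3, 3 × 0.25) = (12, 0.75)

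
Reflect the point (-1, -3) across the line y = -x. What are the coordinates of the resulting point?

Reflection across line y = -x: (-1, -3) → (3, 1)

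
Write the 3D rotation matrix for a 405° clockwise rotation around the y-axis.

Rotation matrix for clockwise 405° around y-axis:
A clockwise rotation by 405° is a counterclockwise rotation by -405°.
cos(-405°) = √2/2, sin(-405°) = -√2/2
Result: [[√2/2, 0, -√2/2], [0, 1, 0], [√2/2, 0, √2/2]]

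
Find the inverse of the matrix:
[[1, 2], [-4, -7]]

For [[a,b],[c,d]], inverse = (1/det)·[[d,-b],[-c,a]]
det = (1)(-7) - (2)(-4) = -7 - -8 = 1
Inverse = [[-7, -2], [4, 1]]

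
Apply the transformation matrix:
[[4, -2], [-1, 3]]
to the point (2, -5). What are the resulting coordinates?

Matrix multiplication:
[[4, -2], [-1, 3]] × [2, -5]ᵀ
= [(4)(2) + (-2)(-5), (-1)(2) + (3)(-5)]ᵀ
= [18, -17]ᵀ
Result: (18, -17)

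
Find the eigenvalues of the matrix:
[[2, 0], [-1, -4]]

Characteristic equation: det(A - λI) = 0
λ² - (trace)λ + (det) = 0
trace = 2 + -4 = -2, det = (2)(-4) - (0)(-1) = -8
λ² - (-2)λ + (-8) = 0
λ = (-2 ± √((-2)² - 4·(-8))) / 2 = (-2 ± √36) / 2
Solving: λ = -4, 2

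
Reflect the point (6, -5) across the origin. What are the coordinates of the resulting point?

Reflection across origin: (6, -5) → (-6, 5)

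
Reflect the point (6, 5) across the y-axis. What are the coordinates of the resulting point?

Reflection across y-axis: (6, 5) → (-6, 5)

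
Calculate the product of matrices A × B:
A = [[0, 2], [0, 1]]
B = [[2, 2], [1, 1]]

Matrix multiplication:
C[0][0] = 0×2 + 2×1 = 2
C[0][1] = 0×2 + 2×1 = 2
C[1][0] = 0×2 + 1×1 = 1
C[1][1] = 0×2 + 1×1 = 1
Result: [[2, 2], [1, 1]]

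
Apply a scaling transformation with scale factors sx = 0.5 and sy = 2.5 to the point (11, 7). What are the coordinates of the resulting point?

Scaling matrix:
[[0.50, 0], [0, 2.50]]
Result: (11 × 0.5, 7 × 2.5) = (5.5, 17.5)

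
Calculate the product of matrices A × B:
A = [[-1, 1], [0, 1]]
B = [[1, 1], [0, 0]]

Matrix multiplication:
C[0][0] = -1×1 + 1×0 = -1
C[0][1] = -1×1 + 1×0 = -1
C[1][0] = 0×1 + 1×0 = 0
C[1][1] = 0×1 + 1×0 = 0
Result: [[-1, -1], [0, 0]]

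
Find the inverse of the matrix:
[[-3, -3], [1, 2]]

For [[a,b],[c,d]], inverse = (1/det)·[[d,-b],[-c,a]]
det = (-3)(2) - (-3)(1) = -6 - -3 = -3
Inverse = (1/-3)·[[2, 3], [-1, -3]]
= [[-2/3, -1], [1/3, 1]]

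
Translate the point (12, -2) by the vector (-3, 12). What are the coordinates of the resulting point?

Translation by (-3, 12) (homogeneous matrix [[1, 0, -3], [0, 1, 12], [0, 0, 1]]):
x' = 12 + -3 = 9
y' = -2 + 12 = 10
Result: (9, 10)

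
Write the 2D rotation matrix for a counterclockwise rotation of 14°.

Rotation matrix formula: [[cos θ, -sin θ], [sin θ, cos θ]]
For θ = 14°:
cos(14°) = 0.9703
sin(14°) = 0.2419
Result: [[0.9703, -0.2419], [0.2419, 0.9703]]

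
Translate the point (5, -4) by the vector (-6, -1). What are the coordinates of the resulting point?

Translation by (-6, -1) (homogeneous matrix [[1, 0, -6], [0, 1, -1], [0, 0, 1]]):
x' = 5 + -6 = -1
y' = -4 + -1 = -5
Result: (-1, -5)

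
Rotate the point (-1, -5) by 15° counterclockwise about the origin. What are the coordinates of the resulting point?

Rotation matrix for 15°: [[cos 15°, -sin 15°], [sin 15°, cos 15°]] ≈ [[0.965926, -0.258819], [0.258819, 0.965926]]
[[0.965926, -0.258819], [0.258819, 0.965926]] × [-1, -5]ᵀ ≈ [0.3282, -5.0884]ᵀ
Result: (0.3282, -5.0884)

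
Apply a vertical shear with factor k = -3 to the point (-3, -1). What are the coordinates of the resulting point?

Shear matrix for vertical shear with factor k = -3:
[[1, 0], [-3, 1]]
Result: (-3, -1) → (-3, 8)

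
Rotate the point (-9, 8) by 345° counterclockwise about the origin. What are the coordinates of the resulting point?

Rotation matrix for 345°: [[cos 345°, -sin 345°], [sin 345°, cos 345°]] ≈ [[0.965926, 0.258819], [-0.258819, 0.965926]]
[[0.965926, 0.258819], [-0.258819, 0.965926]] × [-9, 8]ᵀ ≈ [-6.6228, 10.0568]ᵀ
Result: (-6.6228, 10.0568)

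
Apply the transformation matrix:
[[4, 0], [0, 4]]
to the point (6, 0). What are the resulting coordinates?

Matrix multiplication:
[[4, 0], [0, 4]] × [6, 0]ᵀ
= [(4)(6) + (0)(0), (0)(6) + (4)(0)]ᵀ
= [24, 0]ᵀ
Result: (24, 0)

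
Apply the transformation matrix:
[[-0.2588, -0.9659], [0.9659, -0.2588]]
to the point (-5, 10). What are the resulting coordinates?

Matrix multiplication:
[[-0.2588, -0.9659], [0.9659, -0.2588]] × [-5, 10]ᵀ
= [(-0.2588)(-5) + (-0.9659)(10), (0.9659)(-5) + (-0.2588)(10)]ᵀ
= [-8.3650, -7.4175]ᵀ
Result: (-8.3650, -7.4175)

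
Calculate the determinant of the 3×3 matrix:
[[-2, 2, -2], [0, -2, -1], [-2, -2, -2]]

Expansion along first row:
det = -2·det([[-2,-1],[-2,-2]]) - 2·det([[0,-1],[-2,-2]]) + -2·det([[0,-2],[-2,-2]])
    = -2·(-2·-2 - -1·-2) - 2·(0·-2 - -1·-2) + -2·(0·-2 - -2·-2)
    = -2·2 - 2·-2 + -2·-4
    = -4 + 4 + 8 = 8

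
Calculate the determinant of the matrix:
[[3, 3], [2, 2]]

For a 2×2 matrix [[a, b], [c, d]], det = ad - bc
det = (3)(2) - (3)(2) = 6 - 6 = 0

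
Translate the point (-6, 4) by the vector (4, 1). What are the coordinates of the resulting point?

Translation by (4, 1) (homogeneous matrix [[1, 0, 4], [0, 1, 1], [0, 0, 1]]):
x' = -6 + 4 = -2
y' = 4 + 1 = 5
Result: (-2, 5)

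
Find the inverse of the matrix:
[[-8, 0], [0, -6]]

For [[a,b],[c,d]], inverse = (1/det)·[[d,-b],[-c,a]]
det = (-8)(-6) - (0)(0) = 48 - 0 = 48
Inverse = (1/48)·[[-6, 0], [0, -8]]
= [[-1/8, 0], [0, -1/6]]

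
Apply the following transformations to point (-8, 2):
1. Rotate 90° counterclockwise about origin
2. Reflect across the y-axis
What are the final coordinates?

Step 1: Rotate 90° → (-2, -8)
Step 2: Reflect across y-axis → (2, -8)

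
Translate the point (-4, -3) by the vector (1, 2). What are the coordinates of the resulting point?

Translation by (1, 2) (homogeneous matrix [[1, 0, 1], [0, 1, 2], [0, 0, 1]]):
x' = -4 + 1 = -3
y' = -3 + 2 = -1
Result: (-3, -1)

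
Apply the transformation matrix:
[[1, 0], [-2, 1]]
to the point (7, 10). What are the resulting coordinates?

Matrix multiplication:
[[1, 0], [-2, 1]] × [7, 10]ᵀ
= [(1)(7) + (0)(10), (-2)(7) + (1)(10)]ᵀ
= [7, -4]ᵀ
Result: (7, -4)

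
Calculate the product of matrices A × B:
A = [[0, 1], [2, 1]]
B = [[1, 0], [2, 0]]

Matrix multiplication:
C[0][0] = 0×1 + 1×2 = 2
C[0][1] = 0×0 + 1×0 = 0
C[1][0] = 2×1 + 1×2 = 4
C[1][1] = 2×0 + 1×0 = 0
Result: [[2, 0], [4, 0]]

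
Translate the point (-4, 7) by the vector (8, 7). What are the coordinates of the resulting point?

Translation by (8, 7) (homogeneous matrix [[1, 0, 8], [0, 1, 7], [0, 0, 1]]):
x' = -4 + 8 = 4
y' = 7 + 7 = 14
Result: (4, 14)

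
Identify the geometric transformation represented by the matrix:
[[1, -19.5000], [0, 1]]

This matrix represents: horizontal shear with factor -19.5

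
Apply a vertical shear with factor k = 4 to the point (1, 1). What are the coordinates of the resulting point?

Shear matrix for vertical shear with factor k = 4:
[[1, 0], [4, 1]]
Result: (1, 1) → (1, 5)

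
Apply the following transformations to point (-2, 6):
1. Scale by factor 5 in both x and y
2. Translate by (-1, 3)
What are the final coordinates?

Step 1: Scale (-2, 6) by 5 → (-10, 30)
Step 2: Translate by (-1, 3) → (-11, 33)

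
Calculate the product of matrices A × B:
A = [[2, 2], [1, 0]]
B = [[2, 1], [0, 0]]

Matrix multiplication:
C[0][0] = 2×2 + 2×0 = 4
C[0][1] = 2×1 + 2×0 = 2
C[1][0] = 1×2 + 0×0 = 2
C[1][1] = 1×1 + 0×0 = 1
Result: [[4, 2], [2, 1]]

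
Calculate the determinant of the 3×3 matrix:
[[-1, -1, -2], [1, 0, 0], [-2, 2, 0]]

Expansion along first row:
det = -1·det([[0,0],[2,0]]) - -1·det([[1,0],[-2,0]]) + -2·det([[1,0],[-2,2]])
    = -1·(0·0 - 0·2) - -1·(1·0 - 0·-2) + -2·(1·2 - 0·-2)
    = -1·0 - -1·0 + -2·2
    = 0 + 0 + -4 = -4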